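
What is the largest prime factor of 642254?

642254 = 2 · 321127
321127 = 53 · 6059
6059 = 73 · 83
83 is prime.
So 642254 = 2 · 53 · 73 · 83; the largest prime factor is 83.

83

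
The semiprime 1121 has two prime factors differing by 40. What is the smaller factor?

Since p = q + 40, we have 1121 = q(q + 40), so q² + 40q − 1121 = 0.
Discriminant: 40² + 4·1121 = 1600 + 4484 = 6084; √6084 = 78.
q = (−40 + 78)/2 = 19, and p = q + 40 = 59.
Check: 19 · 59 = 1121.

19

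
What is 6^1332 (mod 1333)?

6^1 ≡ 6 (mod 1333)
6^2 ≡ 6^2 = 36 ≡ 36 (mod 1333)
6^4 ≡ 36^2 = 1296 ≡ 1296 (mod 1333)
6^8 ≡ 1296^2 = 1679616 ≡ 36 (mod 1333)
6^16 ≡ 36^2 = 1296 ≡ 1296 (mod 1333)
6^32 ≡ 1296^2 = 1679616 ≡ 36 (mod 1333)
6^64 ≡ 36^2 = 1296 ≡ 1296 (mod 1333)
6^128 ≡ 1296^2 = 1679616 ≡ 36 (mod 1333)
6^256 ≡ 36^2 = 1296 ≡ 1296 (mod 1333)
6^512 ≡ 1296^2 = 1679616 ≡ 36 (mod 1333)
6^1024 ≡ 36^2 = 1296 ≡ 1296 (mod 1333)
1332 = 1024 + 256 + 32 + 16 + 4 in binary powers of 2.
So 6^1332 ≡ 1296 · 1296 · 36 · 1296 · 1296 ≡ 1 (mod 1333).
Since the result is 1, base 6 gives no evidence that 1333 is composite.

1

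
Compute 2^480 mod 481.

2^1 ≡ 2 (mod 481)
2^2 ≡ 2^2 = 4 ≡ 4 (mod 481)
2^4 ≡ 4^2 = 16 ≡ 16 (mod 481)
2^8 ≡ 16^2 = 256 ≡ 256 (mod 481)
2^16 ≡ 256^2 = 65536 ≡ 120 (mod 481)
2^32 ≡ 120^2 = 14400 ≡ 451 (mod 481)
2^64 ≡ 451^2 = 203401 ≡ 419 (mod 481)
2^128 ≡ 419^2 = 175561 ≡ 477 (mod 481)
2^256 ≡ 477^2 = 227529 ≡ 16 (mod 481)
480 = 256 + 128 + 64 + 32 in binary powers of 2.
So 2^480 ≡ 16 · 477 · 419 · 451 ≡ 248 (mod 481).
Since 248 ≠ 1, base 2 is a Fermat witness: 481 is composite.

248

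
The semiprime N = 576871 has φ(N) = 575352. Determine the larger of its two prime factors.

787

φ(n) = (p−1)(q−1) = n − (p+q) + 1, so p + q = 576871 − 575352 + 1 = 1520.
p and q are the roots of t² − 1520t + 576871 = 0.
Discriminant: 1520² − 4·576871 = 2310400 − 2307484 = 2916; √2916 = 54.
q = (1520 − 54)/2 = 733, p = (1520 + 54)/2 = 787.
Check: 733 · 787 = 576871.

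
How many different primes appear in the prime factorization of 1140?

4

1140 = 2^2 · 285
285 = 3 · 95
95 = 5 · 19
1140 = 2^2 · 3 · 5 · 19, which has 4 distinct prime factors.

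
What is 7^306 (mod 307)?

1

7^1 ≡ 7 (mod 307)
7^2 ≡ 7^2 = 49 ≡ 49 (mod 307)
7^4 ≡ 49^2 = 2401 ≡ 252 (mod 307)
7^8 ≡ 252^2 = 63504 ≡ 262 (mod 307)
7^16 ≡ 262^2 = 68644 ≡ 183 (mod 307)
7^32 ≡ 183^2 = 33489 ≡ 26 (mod 307)
7^64 ≡ 26^2 = 676 ≡ 62 (mod 307)
7^128 ≡ 62^2 = 3844 ≡ 160 (mod 307)
7^256 ≡ 160^2 = 25600 ≡ 119 (mod 307)
306 = 256 + 32 + 16 + 2 in binary powers of 2.
So 7^306 ≡ 119 · 26 · 183 · 49 ≡ 1 (mod 307).
Since the result is 1, base 7 gives no evidence that 307 is composite.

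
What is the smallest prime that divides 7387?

83

7387 is odd.
Digit sum 25, not divisible by 3.
Ends in 7: not divisible by 5.
7: 7387 = 7·1055 + 2
11: 7387 = 11·671 + 6
13: 7387 = 13·568 + 3
17: 7387 = 17·434 + 9
19: 7387 = 19·388 + 15
23: 7387 = 23·321 + 4
29: 7387 = 29·254 + 21
31: 7387 = 31·238 + 9
37: 7387 = 37·199 + 24
41: 7387 = 41·180 + 7
43: 7387 = 43·171 + 34
47: 7387 = 47·157 + 8
53: 7387 = 53·139 + 20
59: 7387 = 59·125 + 12
61: 7387 = 61·121 + 6
67: 7387 = 67·110 + 17
71: 7387 = 71·104 + 3
73: 7387 = 73·101 + 14
79: 7387 = 79·93 + 40
83: 7387 = 83·89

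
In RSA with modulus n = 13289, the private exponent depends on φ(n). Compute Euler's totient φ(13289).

Factor: 13289 = 97 · 137.
φ(13289) = (97−1) · (137−1) = 96 · 136 = 13056.

13056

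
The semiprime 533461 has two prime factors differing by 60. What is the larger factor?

Since p = q + 60, we have 533461 = q(q + 60), so q² + 60q − 533461 = 0.
Discriminant: 60² + 4·533461 = 3600 + 2133844 = 2137444; √2137444 = 1462.
q = (−60 + 1462)/2 = 701, and p = q + 60 = 761.
Check: 701 · 761 = 533461.

761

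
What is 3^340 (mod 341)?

56

3^1 ≡ 3 (mod 341)
3^2 ≡ 3^2 = 9 ≡ 9 (mod 341)
3^4 ≡ 9^2 = 81 ≡ 81 (mod 341)
3^8 ≡ 81^2 = 6561 ≡ 82 (mod 341)
3^16 ≡ 82^2 = 6724 ≡ 245 (mod 341)
3^32 ≡ 245^2 = 60025 ≡ 9 (mod 341)
3^64 ≡ 9^2 = 81 ≡ 81 (mod 341)
3^128 ≡ 81^2 = 6561 ≡ 82 (mod 341)
3^256 ≡ 82^2 = 6724 ≡ 245 (mod 341)
340 = 256 + 64 + 16 + 4 in binary powers of 2.
So 3^340 ≡ 245 · 81 · 245 · 81 ≡ 56 (mod 341).
Since 56 ≠ 1, base 3 is a Fermat witness: 341 is composite.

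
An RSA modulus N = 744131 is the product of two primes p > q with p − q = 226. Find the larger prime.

983

Since p = q + 226, we have 744131 = q(q + 226), so q² + 226q − 744131 = 0.
Discriminant: 226² + 4·744131 = 51076 + 2976524 = 3027600; √3027600 = 1740.
q = (−226 + 1740)/2 = 757, and p = q + 226 = 983.
Check: 757 · 983 = 744131.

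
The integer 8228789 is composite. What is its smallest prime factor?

59

8228789 is odd.
Digit sum 44, not divisible by 3.
Ends in 9: not divisible by 5.
7: 8228789 = 7·1175541 + 2
11: 8228789 = 11·748071 + 8
13: 8228789 = 13·632983 + 10
17: 8228789 = 17·484046 + 7
19: 8228789 = 19·433094 + 3
23: 8228789 = 23·357773 + 10
29: 8228789 = 29·283751 + 10
31: 8228789 = 31·265444 + 25
37: 8228789 = 37·222399 + 26
41: 8228789 = 41·200702 + 7
43: 8228789 = 43·191367 + 8
47: 8228789 = 47·175080 + 29
53: 8228789 = 53·155260 + 9
59: 8228789 = 59·139471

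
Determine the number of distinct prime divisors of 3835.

3

3835 = 5 · 767
767 = 13 · 59
3835 = 5 · 13 · 59, which has 3 distinct prime factors.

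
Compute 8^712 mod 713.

8^1 ≡ 8 (mod 713)
8^2 ≡ 8^2 = 64 ≡ 64 (mod 713)
8^4 ≡ 64^2 = 4096 ≡ 531 (mod 713)
8^8 ≡ 531^2 = 281961 ≡ 326 (mod 713)
8^16 ≡ 326^2 = 106276 ≡ 39 (mod 713)
8^32 ≡ 39^2 = 1521 ≡ 95 (mod 713)
8^64 ≡ 95^2 = 9025 ≡ 469 (mod 713)
8^128 ≡ 469^2 = 219961 ≡ 357 (mod 713)
8^256 ≡ 357^2 = 127449 ≡ 535 (mod 713)
8^512 ≡ 535^2 = 286225 ≡ 312 (mod 713)
712 = 512 + 128 + 64 + 8 in binary powers of 2.
So 8^712 ≡ 312 · 357 · 469 · 326 ≡ 188 (mod 713).
Since 188 ≠ 1, base 8 is a Fermat witness: 713 is composite.

188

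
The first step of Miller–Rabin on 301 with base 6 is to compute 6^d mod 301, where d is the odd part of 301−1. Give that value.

301 − 1 = 300 = 2^2 · 75, so d = 75.
6^1 ≡ 6 (mod 301)
6^2 ≡ 6^2 = 36 ≡ 36 (mod 301)
6^4 ≡ 36^2 = 1296 ≡ 92 (mod 301)
6^8 ≡ 92^2 = 8464 ≡ 36 (mod 301)
6^16 ≡ 36^2 = 1296 ≡ 92 (mod 301)
6^32 ≡ 92^2 = 8464 ≡ 36 (mod 301)
6^64 ≡ 36^2 = 1296 ≡ 92 (mod 301)
75 = 64 + 8 + 2 + 1 in binary powers of 2.
So 6^75 ≡ 92 · 36 · 36 · 6 ≡ 216 (mod 301).
Squaring chain: 216 → 1; never reaches −1, so base 6 is a Miller–Rabin witness that 301 is composite.

216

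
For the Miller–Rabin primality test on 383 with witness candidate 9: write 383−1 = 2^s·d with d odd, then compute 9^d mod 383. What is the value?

1

383 − 1 = 382 = 2^1 · 191, so d = 191.
9^1 ≡ 9 (mod 383)
9^2 ≡ 9^2 = 81 ≡ 81 (mod 383)
9^4 ≡ 81^2 = 6561 ≡ 50 (mod 383)
9^8 ≡ 50^2 = 2500 ≡ 202 (mod 383)
9^16 ≡ 202^2 = 40804 ≡ 206 (mod 383)
9^32 ≡ 206^2 = 42436 ≡ 306 (mod 383)
9^64 ≡ 306^2 = 93636 ≡ 184 (mod 383)
9^128 ≡ 184^2 = 33856 ≡ 152 (mod 383)
191 = 128 + 32 + 16 + 8 + 4 + 2 + 1 in binary powers of 2.
So 9^191 ≡ 152 · 306 · 206 · 202 · 50 · 81 · 9 ≡ 1 (mod 383).
Since 9^d ≡ 1 (mod 383), base 9 does not prove 383 composite.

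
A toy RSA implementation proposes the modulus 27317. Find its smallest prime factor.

59

27317 is odd.
Digit sum 20, not divisible by 3.
Ends in 7: not divisible by 5.
7: 27317 = 7·3902 + 3
11: 27317 = 11·2483 + 4
13: 27317 = 13·2101 + 4
17: 27317 = 17·1606 + 15
19: 27317 = 19·1437 + 14
23: 27317 = 23·1187 + 16
29: 27317 = 29·941 + 28
31: 27317 = 31·881 + 6
37: 27317 = 37·738 + 11
41: 27317 = 41·666 + 11
43: 27317 = 43·635 + 12
47: 27317 = 47·581 + 10
53: 27317 = 53·515 + 22
59: 27317 = 59·463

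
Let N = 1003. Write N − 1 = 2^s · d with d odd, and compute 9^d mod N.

144

1003 − 1 = 1002 = 2^1 · 501, so d = 501.
9^1 ≡ 9 (mod 1003)
9^2 ≡ 9^2 = 81 ≡ 81 (mod 1003)
9^4 ≡ 81^2 = 6561 ≡ 543 (mod 1003)
9^8 ≡ 543^2 = 294849 ≡ 970 (mod 1003)
9^16 ≡ 970^2 = 940900 ≡ 86 (mod 1003)
9^32 ≡ 86^2 = 7396 ≡ 375 (mod 1003)
9^64 ≡ 375^2 = 140625 ≡ 205 (mod 1003)
9^128 ≡ 205^2 = 42025 ≡ 902 (mod 1003)
9^256 ≡ 902^2 = 813604 ≡ 171 (mod 1003)
501 = 256 + 128 + 64 + 32 + 16 + 4 + 1 in binary powers of 2.
So 9^501 ≡ 171 · 902 · 205 · 375 · 86 · 543 · 9 ≡ 144 (mod 1003).
Squaring chain: 144; never reaches −1, so base 9 is a Miller–Rabin witness that 1003 is composite.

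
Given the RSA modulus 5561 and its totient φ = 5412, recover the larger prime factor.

83

φ(n) = (p−1)(q−1) = n − (p+q) + 1, so p + q = 5561 − 5412 + 1 = 150.
p and q are the roots of t² − 150t + 5561 = 0.
Discriminant: 150² − 4·5561 = 22500 − 22244 = 256; √256 = 16.
q = (150 − 16)/2 = 67, p = (150 + 16)/2 = 83.
Check: 67 · 83 = 5561.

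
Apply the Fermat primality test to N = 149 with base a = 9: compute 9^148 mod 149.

1

9^1 ≡ 9 (mod 149)
9^2 ≡ 9^2 = 81 ≡ 81 (mod 149)
9^4 ≡ 81^2 = 6561 ≡ 5 (mod 149)
9^8 ≡ 5^2 = 25 ≡ 25 (mod 149)
9^16 ≡ 25^2 = 625 ≡ 29 (mod 149)
9^32 ≡ 29^2 = 841 ≡ 96 (mod 149)
9^64 ≡ 96^2 = 9216 ≡ 127 (mod 149)
9^128 ≡ 127^2 = 16129 ≡ 37 (mod 149)
148 = 128 + 16 + 4 in binary powers of 2.
So 9^148 ≡ 37 · 29 · 5 ≡ 1 (mod 149).
Since the result is 1, base 9 gives no evidence that 149 is composite.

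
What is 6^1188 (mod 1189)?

6^1 ≡ 6 (mod 1189)
6^2 ≡ 6^2 = 36 ≡ 36 (mod 1189)
6^4 ≡ 36^2 = 1296 ≡ 107 (mod 1189)
6^8 ≡ 107^2 = 11449 ≡ 748 (mod 1189)
6^16 ≡ 748^2 = 559504 ≡ 674 (mod 1189)
6^32 ≡ 674^2 = 454276 ≡ 78 (mod 1189)
6^64 ≡ 78^2 = 6084 ≡ 139 (mod 1189)
6^128 ≡ 139^2 = 19321 ≡ 297 (mod 1189)
6^256 ≡ 297^2 = 88209 ≡ 223 (mod 1189)
6^512 ≡ 223^2 = 49729 ≡ 980 (mod 1189)
6^1024 ≡ 980^2 = 960400 ≡ 877 (mod 1189)
1188 = 1024 + 128 + 32 + 4 in binary powers of 2.
So 6^1188 ≡ 877 · 297 · 78 · 107 ≡ 605 (mod 1189).
Since 605 ≠ 1, base 6 is a Fermat witness: 1189 is composite.

605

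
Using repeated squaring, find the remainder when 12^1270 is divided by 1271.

12^1 ≡ 12 (mod 1271)
12^2 ≡ 12^2 = 144 ≡ 144 (mod 1271)
12^4 ≡ 144^2 = 20736 ≡ 400 (mod 1271)
12^8 ≡ 400^2 = 160000 ≡ 1125 (mod 1271)
12^16 ≡ 1125^2 = 1265625 ≡ 980 (mod 1271)
12^32 ≡ 980^2 = 960400 ≡ 795 (mod 1271)
12^64 ≡ 795^2 = 632025 ≡ 338 (mod 1271)
12^128 ≡ 338^2 = 114244 ≡ 1125 (mod 1271)
12^256 ≡ 1125^2 = 1265625 ≡ 980 (mod 1271)
12^512 ≡ 980^2 = 960400 ≡ 795 (mod 1271)
12^1024 ≡ 795^2 = 632025 ≡ 338 (mod 1271)
1270 = 1024 + 128 + 64 + 32 + 16 + 4 + 2 in binary powers of 2.
So 12^1270 ≡ 338 · 1125 · 338 · 795 · 980 · 400 · 144 ≡ 893 (mod 1271).
Since 893 ≠ 1, base 12 is a Fermat witness: 1271 is composite.

893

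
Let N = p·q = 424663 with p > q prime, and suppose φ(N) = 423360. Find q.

φ(n) = (p−1)(q−1) = n − (p+q) + 1, so p + q = 424663 − 423360 + 1 = 1304.
p and q are the roots of t² − 1304t + 424663 = 0.
Discriminant: 1304² − 4·424663 = 1700416 − 1698652 = 1764; √1764 = 42.
q = (1304 − 42)/2 = 631, p = (1304 + 42)/2 = 673.
Check: 631 · 673 = 424663.

631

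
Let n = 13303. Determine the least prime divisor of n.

53

13303 is odd.
Digit sum 10, not divisible by 3.
Ends in 3: not divisible by 5.
7: 13303 = 7·1900 + 3
11: 13303 = 11·1209 + 4
13: 13303 = 13·1023 + 4
17: 13303 = 17·782 + 9
19: 13303 = 19·700 + 3
23: 13303 = 23·578 + 9
29: 13303 = 29·458 + 21
31: 13303 = 31·429 + 4
37: 13303 = 37·359 + 20
41: 13303 = 41·324 + 19
43: 13303 = 43·309 + 16
47: 13303 = 47·283 + 2
53: 13303 = 53·251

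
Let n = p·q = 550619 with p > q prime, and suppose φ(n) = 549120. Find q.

φ(n) = (p−1)(q−1) = n − (p+q) + 1, so p + q = 550619 − 549120 + 1 = 1500.
p and q are the roots of t² − 1500t + 550619 = 0.
Discriminant: 1500² − 4·550619 = 2250000 − 2202476 = 47524; √47524 = 218.
q = (1500 − 218)/2 = 641, p = (1500 + 218)/2 = 859.
Check: 641 · 859 = 550619.

641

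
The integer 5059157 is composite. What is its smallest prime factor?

61

5059157 is odd.
Digit sum 32, not divisible by 3.
Ends in 7: not divisible by 5.
7: 5059157 = 7·722736 + 5
11: 5059157 = 11·459923 + 4
13: 5059157 = 13·389165 + 12
17: 5059157 = 17·297597 + 8
19: 5059157 = 19·266271 + 8
23: 5059157 = 23·219963 + 8
29: 5059157 = 29·174453 + 20
31: 5059157 = 31·163198 + 19
37: 5059157 = 37·136733 + 36
41: 5059157 = 41·123394 + 3
43: 5059157 = 43·117654 + 35
47: 5059157 = 47·107641 + 30
53: 5059157 = 53·95455 + 42
59: 5059157 = 59·85748 + 25
61: 5059157 = 61·82937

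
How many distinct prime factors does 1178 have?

3

1178 = 2 · 589
589 = 19 · 31
1178 = 2 · 19 · 31, which has 3 distinct prime factors.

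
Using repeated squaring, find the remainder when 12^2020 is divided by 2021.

12^1 ≡ 12 (mod 2021)
12^2 ≡ 12^2 = 144 ≡ 144 (mod 2021)
12^4 ≡ 144^2 = 20736 ≡ 526 (mod 2021)
12^8 ≡ 526^2 = 276676 ≡ 1820 (mod 2021)
12^16 ≡ 1820^2 = 3312400 ≡ 2002 (mod 2021)
12^32 ≡ 2002^2 = 4008004 ≡ 361 (mod 2021)
12^64 ≡ 361^2 = 130321 ≡ 977 (mod 2021)
12^128 ≡ 977^2 = 954529 ≡ 617 (mod 2021)
12^256 ≡ 617^2 = 380689 ≡ 741 (mod 2021)
12^512 ≡ 741^2 = 549081 ≡ 1390 (mod 2021)
12^1024 ≡ 1390^2 = 1932100 ≡ 24 (mod 2021)
2020 = 1024 + 512 + 256 + 128 + 64 + 32 + 4 in binary powers of 2.
So 12^2020 ≡ 24 · 1390 · 741 · 617 · 977 · 361 · 526 ≡ 397 (mod 2021).
Since 397 ≠ 1, base 12 is a Fermat witness: 2021 is composite.

397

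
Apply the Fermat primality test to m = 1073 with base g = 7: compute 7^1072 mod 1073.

7^1 ≡ 7 (mod 1073)
7^2 ≡ 7^2 = 49 ≡ 49 (mod 1073)
7^4 ≡ 49^2 = 2401 ≡ 255 (mod 1073)
7^8 ≡ 255^2 = 65025 ≡ 645 (mod 1073)
7^16 ≡ 645^2 = 416025 ≡ 774 (mod 1073)
7^32 ≡ 774^2 = 599076 ≡ 342 (mod 1073)
7^64 ≡ 342^2 = 116964 ≡ 7 (mod 1073)
7^128 ≡ 7^2 = 49 ≡ 49 (mod 1073)
7^256 ≡ 49^2 = 2401 ≡ 255 (mod 1073)
7^512 ≡ 255^2 = 65025 ≡ 645 (mod 1073)
7^1024 ≡ 645^2 = 416025 ≡ 774 (mod 1073)
1072 = 1024 + 32 + 16 in binary powers of 2.
So 7^1072 ≡ 774 · 342 · 774 ≡ 7 (mod 1073).
Since 7 ≠ 1, base 7 is a Fermat witness: 1073 is composite.

7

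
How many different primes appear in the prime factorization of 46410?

6

46410 = 2 · 23205
23205 = 3 · 7735
7735 = 5 · 1547
1547 = 7 · 221
221 = 13 · 17
46410 = 2 · 3 · 5 · 7 · 13 · 17, which has 6 distinct prime factors.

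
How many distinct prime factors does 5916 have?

4

5916 = 2^2 · 1479
1479 = 3 · 493
493 = 17 · 29
5916 = 2^2 · 3 · 17 · 29, which has 4 distinct prime factors.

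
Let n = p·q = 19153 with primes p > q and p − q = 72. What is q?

Since p = q + 72, we have 19153 = q(q + 72), so q² + 72q − 19153 = 0.
Discriminant: 72² + 4·19153 = 5184 + 76612 = 81796; √81796 = 286.
q = (−72 + 286)/2 = 107, and p = q + 72 = 179.
Check: 107 · 179 = 19153.

107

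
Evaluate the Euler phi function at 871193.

Factor: 871193 = 31 · 157 · 179.
φ(871193) = (31−1) · (157−1) · (179−1) = 30 · 156 · 178 = 833040.

833040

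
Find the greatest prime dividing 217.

217 = 7 · 31
31 is prime.
So 217 = 7 · 31; the largest prime factor is 31.

31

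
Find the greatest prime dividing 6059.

6059 = 73 · 83
83 is prime.
So 6059 = 73 · 83; the largest prime factor is 83.

83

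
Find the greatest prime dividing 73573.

59

73573 = 29 · 2537
2537 = 43 · 59
59 is prime.
So 73573 = 29 · 43 · 59; the largest prime factor is 59.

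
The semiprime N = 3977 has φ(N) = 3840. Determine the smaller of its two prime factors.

φ(n) = (p−1)(q−1) = n − (p+q) + 1, so p + q = 3977 − 3840 + 1 = 138.
p and q are the roots of t² − 138t + 3977 = 0.
Discriminant: 138² − 4·3977 = 19044 − 15908 = 3136; √3136 = 56.
q = (138 − 56)/2 = 41, p = (138 + 56)/2 = 97.
Check: 41 · 97 = 3977.

41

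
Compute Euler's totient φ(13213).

Factor: 13213 = 73 · 181.
φ(13213) = (73−1) · (181−1) = 72 · 180 = 12960.

12960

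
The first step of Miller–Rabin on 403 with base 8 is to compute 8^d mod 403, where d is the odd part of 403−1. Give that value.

8

403 − 1 = 402 = 2^1 · 201, so d = 201.
8^1 ≡ 8 (mod 403)
8^2 ≡ 8^2 = 64 ≡ 64 (mod 403)
8^4 ≡ 64^2 = 4096 ≡ 66 (mod 403)
8^8 ≡ 66^2 = 4356 ≡ 326 (mod 403)
8^16 ≡ 326^2 = 106276 ≡ 287 (mod 403)
8^32 ≡ 287^2 = 82369 ≡ 157 (mod 403)
8^64 ≡ 157^2 = 24649 ≡ 66 (mod 403)
8^128 ≡ 66^2 = 4356 ≡ 326 (mod 403)
201 = 128 + 64 + 8 + 1 in binary powers of 2.
So 8^201 ≡ 326 · 66 · 326 · 8 ≡ 8 (mod 403).
Squaring chain: 8; never reaches −1, so base 8 is a Miller–Rabin witness that 403 is composite.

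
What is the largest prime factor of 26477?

83

26477 = 11 · 2407
2407 = 29 · 83
83 is prime.
So 26477 = 11 · 29 · 83; the largest prime factor is 83.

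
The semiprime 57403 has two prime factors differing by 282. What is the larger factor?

419

Since p = q + 282, we have 57403 = q(q + 282), so q² + 282q − 57403 = 0.
Discriminant: 282² + 4·57403 = 79524 + 229612 = 309136; √309136 = 556.
q = (−282 + 556)/2 = 137, and p = q + 282 = 419.
Check: 137 · 419 = 57403.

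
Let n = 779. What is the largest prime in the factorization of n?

41

779 = 19 · 41
41 is prime.
So 779 = 19 · 41; the largest prime factor is 41.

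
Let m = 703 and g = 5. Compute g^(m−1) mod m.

5^1 ≡ 5 (mod 703)
5^2 ≡ 5^2 = 25 ≡ 25 (mod 703)
5^4 ≡ 25^2 = 625 ≡ 625 (mod 703)
5^8 ≡ 625^2 = 390625 ≡ 460 (mod 703)
5^16 ≡ 460^2 = 211600 ≡ 700 (mod 703)
5^32 ≡ 700^2 = 490000 ≡ 9 (mod 703)
5^64 ≡ 9^2 = 81 ≡ 81 (mod 703)
5^128 ≡ 81^2 = 6561 ≡ 234 (mod 703)
5^256 ≡ 234^2 = 54756 ≡ 625 (mod 703)
5^512 ≡ 625^2 = 390625 ≡ 460 (mod 703)
702 = 512 + 128 + 32 + 16 + 8 + 4 + 2 in binary powers of 2.
So 5^702 ≡ 460 · 234 · 9 · 700 · 460 · 625 · 25 ≡ 628 (mod 703).
Since 628 ≠ 1, base 5 is a Fermat witness: 703 is composite.

628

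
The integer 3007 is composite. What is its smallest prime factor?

31

3007 is odd.
Digit sum 10, not divisible by 3.
Ends in 7: not divisible by 5.
7: 3007 = 7·429 + 4
11: 3007 = 11·273 + 4
13: 3007 = 13·231 + 4
17: 3007 = 17·176 + 15
19: 3007 = 19·158 + 5
23: 3007 = 23·130 + 17
29: 3007 = 29·103 + 20
31: 3007 = 31·97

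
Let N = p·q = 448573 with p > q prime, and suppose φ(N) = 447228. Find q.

607

φ(n) = (p−1)(q−1) = n − (p+q) + 1, so p + q = 448573 − 447228 + 1 = 1346.
p and q are the roots of t² − 1346t + 448573 = 0.
Discriminant: 1346² − 4·448573 = 1811716 − 1794292 = 17424; √17424 = 132.
q = (1346 − 132)/2 = 607, p = (1346 + 132)/2 = 739.
Check: 607 · 739 = 448573.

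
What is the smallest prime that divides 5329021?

5329021 is odd.
Digit sum 22, not divisible by 3.
Ends in 1: not divisible by 5.
7: 5329021 = 7·761288 + 5
11: 5329021 = 11·484456 + 5
13: 5329021 = 13·409924 + 9
17: 5329021 = 17·313471 + 14
19: 5329021 = 19·280474 + 15
23: 5329021 = 23·231696 + 13
29: 5329021 = 29·183759 + 10
31: 5329021 = 31·171903 + 28
37: 5329021 = 37·144027 + 22
41: 5329021 = 41·129976 + 5
43: 5329021 = 43·123930 + 31
47: 5329021 = 47·113383 + 20
53: 5329021 = 53·100547 + 30
59: 5329021 = 59·90322 + 23
61: 5329021 = 61·87361

61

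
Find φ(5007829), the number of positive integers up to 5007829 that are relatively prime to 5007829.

Factor: 5007829 = 157 · 167 · 191.
φ(5007829) = (157−1) · (167−1) · (191−1) = 156 · 166 · 190 = 4920240.

4920240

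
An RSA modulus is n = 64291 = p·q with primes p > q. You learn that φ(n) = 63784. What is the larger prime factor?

269

φ(n) = (p−1)(q−1) = n − (p+q) + 1, so p + q = 64291 − 63784 + 1 = 508.
p and q are the roots of t² − 508t + 64291 = 0.
Discriminant: 508² − 4·64291 = 258064 − 257164 = 900; √900 = 30.
q = (508 − 30)/2 = 239, p = (508 + 30)/2 = 269.
Check: 239 · 269 = 64291.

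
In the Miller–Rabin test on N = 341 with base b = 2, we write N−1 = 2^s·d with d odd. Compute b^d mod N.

341 − 1 = 340 = 2^2 · 85, so d = 85.
2^1 ≡ 2 (mod 341)
2^2 ≡ 2^2 = 4 ≡ 4 (mod 341)
2^4 ≡ 4^2 = 16 ≡ 16 (mod 341)
2^8 ≡ 16^2 = 256 ≡ 256 (mod 341)
2^16 ≡ 256^2 = 65536 ≡ 64 (mod 341)
2^32 ≡ 64^2 = 4096 ≡ 4 (mod 341)
2^64 ≡ 4^2 = 16 ≡ 16 (mod 341)
85 = 64 + 16 + 4 + 1 in binary powers of 2.
So 2^85 ≡ 16 · 64 · 16 · 2 ≡ 32 (mod 341).
Squaring chain: 32 → 1; never reaches −1, so base 2 is a Miller–Rabin witness that 341 is composite.

32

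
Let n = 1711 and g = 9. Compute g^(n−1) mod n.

400

9^1 ≡ 9 (mod 1711)
9^2 ≡ 9^2 = 81 ≡ 81 (mod 1711)
9^4 ≡ 81^2 = 6561 ≡ 1428 (mod 1711)
9^8 ≡ 1428^2 = 2039184 ≡ 1383 (mod 1711)
9^16 ≡ 1383^2 = 1912689 ≡ 1502 (mod 1711)
9^32 ≡ 1502^2 = 2256004 ≡ 906 (mod 1711)
9^64 ≡ 906^2 = 820836 ≡ 1267 (mod 1711)
9^128 ≡ 1267^2 = 1605289 ≡ 371 (mod 1711)
9^256 ≡ 371^2 = 137641 ≡ 761 (mod 1711)
9^512 ≡ 761^2 = 579121 ≡ 803 (mod 1711)
9^1024 ≡ 803^2 = 644809 ≡ 1473 (mod 1711)
1710 = 1024 + 512 + 128 + 32 + 8 + 4 + 2 in binary powers of 2.
So 9^1710 ≡ 1473 · 803 · 371 · 906 · 1383 · 1428 · 81 ≡ 400 (mod 1711).
Since 400 ≠ 1, base 9 is a Fermat witness: 1711 is composite.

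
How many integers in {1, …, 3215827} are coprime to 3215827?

3149280

Factor: 3215827 = 109 · 163 · 181.
φ(3215827) = (109−1) · (163−1) · (181−1) = 108 · 162 · 180 = 3149280.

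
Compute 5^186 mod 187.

60

5^1 ≡ 5 (mod 187)
5^2 ≡ 5^2 = 25 ≡ 25 (mod 187)
5^4 ≡ 25^2 = 625 ≡ 64 (mod 187)
5^8 ≡ 64^2 = 4096 ≡ 169 (mod 187)
5^16 ≡ 169^2 = 28561 ≡ 137 (mod 187)
5^32 ≡ 137^2 = 18769 ≡ 69 (mod 187)
5^64 ≡ 69^2 = 4761 ≡ 86 (mod 187)
5^128 ≡ 86^2 = 7396 ≡ 103 (mod 187)
186 = 128 + 32 + 16 + 8 + 2 in binary powers of 2.
So 5^186 ≡ 103 · 69 · 137 · 169 · 25 ≡ 60 (mod 187).
Since 60 ≠ 1, base 5 is a Fermat witness: 187 is composite.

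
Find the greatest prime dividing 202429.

202429 = 47 · 4307
4307 = 59 · 73
73 is prime.
So 202429 = 47 · 59 · 73; the largest prime factor is 73.

73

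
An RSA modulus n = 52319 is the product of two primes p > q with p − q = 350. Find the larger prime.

Since p = q + 350, we have 52319 = q(q + 350), so q² + 350q − 52319 = 0.
Discriminant: 350² + 4·52319 = 122500 + 209276 = 331776; √331776 = 576.
q = (−350 + 576)/2 = 113, and p = q + 350 = 463.
Check: 113 · 463 = 52319.

463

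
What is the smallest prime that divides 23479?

23479 is odd.
Digit sum 25, not divisible by 3.
Ends in 9: not divisible by 5.
7: 23479 = 7·3354 + 1
11: 23479 = 11·2134 + 5
13: 23479 = 13·1806 + 1
17: 23479 = 17·1381 + 2
19: 23479 = 19·1235 + 14
23: 23479 = 23·1020 + 19
29: 23479 = 29·809 + 18
31: 23479 = 31·757 + 12
37: 23479 = 37·634 + 21
41: 23479 = 41·572 + 27
43: 23479 = 43·546 + 1
47: 23479 = 47·499 + 26
53: 23479 = 53·443

53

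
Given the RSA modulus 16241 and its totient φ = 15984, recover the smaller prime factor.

109

φ(n) = (p−1)(q−1) = n − (p+q) + 1, so p + q = 16241 − 15984 + 1 = 258.
p and q are the roots of t² − 258t + 16241 = 0.
Discriminant: 258² − 4·16241 = 66564 − 64964 = 1600; √1600 = 40.
q = (258 − 40)/2 = 109, p = (258 + 40)/2 = 149.
Check: 109 · 149 = 16241.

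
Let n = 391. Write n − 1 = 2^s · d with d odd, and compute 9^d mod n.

151

391 − 1 = 390 = 2^1 · 195, so d = 195.
9^1 ≡ 9 (mod 391)
9^2 ≡ 9^2 = 81 ≡ 81 (mod 391)
9^4 ≡ 81^2 = 6561 ≡ 305 (mod 391)
9^8 ≡ 305^2 = 93025 ≡ 358 (mod 391)
9^16 ≡ 358^2 = 128164 ≡ 307 (mod 391)
9^32 ≡ 307^2 = 94249 ≡ 18 (mod 391)
9^64 ≡ 18^2 = 324 ≡ 324 (mod 391)
9^128 ≡ 324^2 = 104976 ≡ 188 (mod 391)
195 = 128 + 64 + 2 + 1 in binary powers of 2.
So 9^195 ≡ 188 · 324 · 81 · 9 ≡ 151 (mod 391).
Squaring chain: 151; never reaches −1, so base 9 is a Miller–Rabin witness that 391 is composite.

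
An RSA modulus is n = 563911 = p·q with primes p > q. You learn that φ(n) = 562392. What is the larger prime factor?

φ(n) = (p−1)(q−1) = n − (p+q) + 1, so p + q = 563911 − 562392 + 1 = 1520.
p and q are the roots of t² − 1520t + 563911 = 0.
Discriminant: 1520² − 4·563911 = 2310400 − 2255644 = 54756; √54756 = 234.
q = (1520 − 234)/2 = 643, p = (1520 + 234)/2 = 877.
Check: 643 · 877 = 563911.

877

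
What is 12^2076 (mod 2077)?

12^1 ≡ 12 (mod 2077)
12^2 ≡ 12^2 = 144 ≡ 144 (mod 2077)
12^4 ≡ 144^2 = 20736 ≡ 2043 (mod 2077)
12^8 ≡ 2043^2 = 4173849 ≡ 1156 (mod 2077)
12^16 ≡ 1156^2 = 1336336 ≡ 825 (mod 2077)
12^32 ≡ 825^2 = 680625 ≡ 1446 (mod 2077)
12^64 ≡ 1446^2 = 2090916 ≡ 1454 (mod 2077)
12^128 ≡ 1454^2 = 2114116 ≡ 1807 (mod 2077)
12^256 ≡ 1807^2 = 3265249 ≡ 205 (mod 2077)
12^512 ≡ 205^2 = 42025 ≡ 485 (mod 2077)
12^1024 ≡ 485^2 = 235225 ≡ 524 (mod 2077)
12^2048 ≡ 524^2 = 274576 ≡ 412 (mod 2077)
2076 = 2048 + 16 + 8 + 4 in binary powers of 2.
So 12^2076 ≡ 412 · 825 · 1156 · 2043 ≡ 560 (mod 2077).
Since 560 ≠ 1, base 12 is a Fermat witness: 2077 is composite.

560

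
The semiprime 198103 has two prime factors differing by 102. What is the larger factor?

499

Since p = q + 102, we have 198103 = q(q + 102), so q² + 102q − 198103 = 0.
Discriminant: 102² + 4·198103 = 10404 + 792412 = 802816; √802816 = 896.
q = (−102 + 896)/2 = 397, and p = q + 102 = 499.
Check: 397 · 499 = 198103.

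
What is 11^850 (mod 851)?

11^1 ≡ 11 (mod 851)
11^2 ≡ 11^2 = 121 ≡ 121 (mod 851)
11^4 ≡ 121^2 = 14641 ≡ 174 (mod 851)
11^8 ≡ 174^2 = 30276 ≡ 491 (mod 851)
11^16 ≡ 491^2 = 241081 ≡ 248 (mod 851)
11^32 ≡ 248^2 = 61504 ≡ 232 (mod 851)
11^64 ≡ 232^2 = 53824 ≡ 211 (mod 851)
11^128 ≡ 211^2 = 44521 ≡ 269 (mod 851)
11^256 ≡ 269^2 = 72361 ≡ 26 (mod 851)
11^512 ≡ 26^2 = 676 ≡ 676 (mod 851)
850 = 512 + 256 + 64 + 16 + 2 in binary powers of 2.
So 11^850 ≡ 676 · 26 · 211 · 248 · 121 ≡ 26 (mod 851).
Since 26 ≠ 1, base 11 is a Fermat witness: 851 is composite.

26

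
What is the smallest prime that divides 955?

5

955 is odd.
Digit sum 19, not divisible by 3.
Ends in 5: divisible by 5.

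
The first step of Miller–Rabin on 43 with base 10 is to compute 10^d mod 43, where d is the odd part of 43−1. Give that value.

43 − 1 = 42 = 2^1 · 21, so d = 21.
10^1 ≡ 10 (mod 43)
10^2 ≡ 10^2 = 100 ≡ 14 (mod 43)
10^4 ≡ 14^2 = 196 ≡ 24 (mod 43)
10^8 ≡ 24^2 = 576 ≡ 17 (mod 43)
10^16 ≡ 17^2 = 289 ≡ 31 (mod 43)
21 = 16 + 4 + 1 in binary powers of 2.
So 10^21 ≡ 31 · 24 · 10 ≡ 1 (mod 43).
Since 10^d ≡ 1 (mod 43), base 10 does not prove 43 composite.

1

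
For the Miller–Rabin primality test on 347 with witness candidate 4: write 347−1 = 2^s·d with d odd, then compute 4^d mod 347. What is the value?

1

347 − 1 = 346 = 2^1 · 173, so d = 173.
4^1 ≡ 4 (mod 347)
4^2 ≡ 4^2 = 16 ≡ 16 (mod 347)
4^4 ≡ 16^2 = 256 ≡ 256 (mod 347)
4^8 ≡ 256^2 = 65536 ≡ 300 (mod 347)
4^16 ≡ 300^2 = 90000 ≡ 127 (mod 347)
4^32 ≡ 127^2 = 16129 ≡ 167 (mod 347)
4^64 ≡ 167^2 = 27889 ≡ 129 (mod 347)
4^128 ≡ 129^2 = 16641 ≡ 332 (mod 347)
173 = 128 + 32 + 8 + 4 + 1 in binary powers of 2.
So 4^173 ≡ 332 · 167 · 300 · 256 · 4 ≡ 1 (mod 347).
Since 4^d ≡ 1 (mod 347), base 4 does not prove 347 composite.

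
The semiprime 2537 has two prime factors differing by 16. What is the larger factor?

59

Since p = q + 16, we have 2537 = q(q + 16), so q² + 16q − 2537 = 0.
Discriminant: 16² + 4·2537 = 256 + 10148 = 10404; √10404 = 102.
q = (−16 + 102)/2 = 43, and p = q + 16 = 59.
Check: 43 · 59 = 2537.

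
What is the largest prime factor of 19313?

19313 = 7 · 2759
2759 = 31 · 89
89 is prime.
So 19313 = 7 · 31 · 89; the largest prime factor is 89.

89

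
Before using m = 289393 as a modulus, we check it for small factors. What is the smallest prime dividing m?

13

289393 is odd.
Digit sum 34, not divisible by 3.
Ends in 3: not divisible by 5.
7: 289393 = 7·41341 + 6
11: 289393 = 11·26308 + 5
13: 289393 = 13·22261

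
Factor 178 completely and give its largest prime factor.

89

178 = 2 · 89
89 is prime.
So 178 = 2 · 89; the largest prime factor is 89.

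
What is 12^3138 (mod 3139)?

649

12^1 ≡ 12 (mod 3139)
12^2 ≡ 12^2 = 144 ≡ 144 (mod 3139)
12^4 ≡ 144^2 = 20736 ≡ 1902 (mod 3139)
12^8 ≡ 1902^2 = 3617604 ≡ 1476 (mod 3139)
12^16 ≡ 1476^2 = 2178576 ≡ 110 (mod 3139)
12^32 ≡ 110^2 = 12100 ≡ 2683 (mod 3139)
12^64 ≡ 2683^2 = 7198489 ≡ 762 (mod 3139)
12^128 ≡ 762^2 = 580644 ≡ 3068 (mod 3139)
12^256 ≡ 3068^2 = 9412624 ≡ 1902 (mod 3139)
12^512 ≡ 1902^2 = 3617604 ≡ 1476 (mod 3139)
12^1024 ≡ 1476^2 = 2178576 ≡ 110 (mod 3139)
12^2048 ≡ 110^2 = 12100 ≡ 2683 (mod 3139)
3138 = 2048 + 1024 + 64 + 2 in binary powers of 2.
So 12^3138 ≡ 2683 · 110 · 762 · 144 ≡ 649 (mod 3139).
Since 649 ≠ 1, base 12 is a Fermat witness: 3139 is composite.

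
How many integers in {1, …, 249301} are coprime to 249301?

226800

Factor: 249301 = 13 · 127 · 151.
φ(249301) = (13−1) · (127−1) · (151−1) = 12 · 126 · 150 = 226800.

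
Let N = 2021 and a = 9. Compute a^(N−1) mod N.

1358

9^1 ≡ 9 (mod 2021)
9^2 ≡ 9^2 = 81 ≡ 81 (mod 2021)
9^4 ≡ 81^2 = 6561 ≡ 498 (mod 2021)
9^8 ≡ 498^2 = 248004 ≡ 1442 (mod 2021)
9^16 ≡ 1442^2 = 2079364 ≡ 1776 (mod 2021)
9^32 ≡ 1776^2 = 3154176 ≡ 1416 (mod 2021)
9^64 ≡ 1416^2 = 2005056 ≡ 224 (mod 2021)
9^128 ≡ 224^2 = 50176 ≡ 1672 (mod 2021)
9^256 ≡ 1672^2 = 2795584 ≡ 541 (mod 2021)
9^512 ≡ 541^2 = 292681 ≡ 1657 (mod 2021)
9^1024 ≡ 1657^2 = 2745649 ≡ 1131 (mod 2021)
2020 = 1024 + 512 + 256 + 128 + 64 + 32 + 4 in binary powers of 2.
So 9^2020 ≡ 1131 · 1657 · 541 · 1672 · 224 · 1416 · 498 ≡ 1358 (mod 2021).
Since 1358 ≠ 1, base 9 is a Fermat witness: 2021 is composite.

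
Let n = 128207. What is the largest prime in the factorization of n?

128207 = 41 · 3127
3127 = 53 · 59
59 is prime.
So 128207 = 41 · 53 · 59; the largest prime factor is 59.

59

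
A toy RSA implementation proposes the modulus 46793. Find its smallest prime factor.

46793 is odd.
Digit sum 29, not divisible by 3.
Ends in 3: not divisible by 5.
7: 46793 = 7·6684 + 5
11: 46793 = 11·4253 + 10
13: 46793 = 13·3599 + 6
17: 46793 = 17·2752 + 9
19: 46793 = 19·2462 + 15
23: 46793 = 23·2034 + 11
29: 46793 = 29·1613 + 16
31: 46793 = 31·1509 + 14
37: 46793 = 37·1264 + 25
41: 46793 = 41·1141 + 12
43: 46793 = 43·1088 + 9
47: 46793 = 47·995 + 28
53: 46793 = 53·882 + 47
59: 46793 = 59·793 + 6
61: 46793 = 61·767 + 6
67: 46793 = 67·698 + 27
71: 46793 = 71·659 + 4
73: 46793 = 73·641

73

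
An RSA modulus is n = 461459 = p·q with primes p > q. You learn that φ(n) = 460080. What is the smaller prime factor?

569

φ(n) = (p−1)(q−1) = n − (p+q) + 1, so p + q = 461459 − 460080 + 1 = 1380.
p and q are the roots of t² − 1380t + 461459 = 0.
Discriminant: 1380² − 4·461459 = 1904400 − 1845836 = 58564; √58564 = 242.
q = (1380 − 242)/2 = 569, p = (1380 + 242)/2 = 811.
Check: 569 · 811 = 461459.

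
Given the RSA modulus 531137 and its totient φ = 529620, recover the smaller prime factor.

φ(n) = (p−1)(q−1) = n − (p+q) + 1, so p + q = 531137 − 529620 + 1 = 1518.
p and q are the roots of t² − 1518t + 531137 = 0.
Discriminant: 1518² − 4·531137 = 2304324 − 2124548 = 179776; √179776 = 424.
q = (1518 − 424)/2 = 547, p = (1518 + 424)/2 = 971.
Check: 547 · 971 = 531137.

547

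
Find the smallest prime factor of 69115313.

69115313 is odd.
Digit sum 29, not divisible by 3.
Ends in 3: not divisible by 5.
7: 69115313 = 7·9873616 + 1
11: 69115313 = 11·6283210 + 3
13: 69115313 = 13·5316562 + 7
17: 69115313 = 17·4065606 + 11
19: 69115313 = 19·3637648 + 1
23: 69115313 = 23·3005013 + 14
29: 69115313 = 29·2383286 + 19
31: 69115313 = 31·2229526 + 7
37: 69115313 = 37·1867981 + 16
41: 69115313 = 41·1685739 + 14
43: 69115313 = 43·1607332 + 37
47: 69115313 = 47·1470538 + 27
53: 69115313 = 53·1304062 + 27
59: 69115313 = 59·1171445 + 58
61: 69115313 = 61·1133037 + 56
67: 69115313 = 67·1031571 + 56
71: 69115313 = 71·973455 + 8
73: 69115313 = 73·946785 + 8
79: 69115313 = 79·874877 + 30
83: 69115313 = 83·832714 + 51
89: 69115313 = 89·776576 + 49
97: 69115313 = 97·712529

97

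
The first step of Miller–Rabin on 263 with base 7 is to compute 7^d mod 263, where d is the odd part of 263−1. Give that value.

262

263 − 1 = 262 = 2^1 · 131, so d = 131.
7^1 ≡ 7 (mod 263)
7^2 ≡ 7^2 = 49 ≡ 49 (mod 263)
7^4 ≡ 49^2 = 2401 ≡ 34 (mod 263)
7^8 ≡ 34^2 = 1156 ≡ 104 (mod 263)
7^16 ≡ 104^2 = 10816 ≡ 33 (mod 263)
7^32 ≡ 33^2 = 1089 ≡ 37 (mod 263)
7^64 ≡ 37^2 = 1369 ≡ 54 (mod 263)
7^128 ≡ 54^2 = 2916 ≡ 23 (mod 263)
131 = 128 + 2 + 1 in binary powers of 2.
So 7^131 ≡ 23 · 49 · 7 ≡ 262 (mod 263).
Since 7^d ≡ 262 (mod 263), base 7 does not prove 263 composite.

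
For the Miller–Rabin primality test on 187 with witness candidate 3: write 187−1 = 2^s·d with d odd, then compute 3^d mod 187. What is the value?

148

187 − 1 = 186 = 2^1 · 93, so d = 93.
3^1 ≡ 3 (mod 187)
3^2 ≡ 3^2 = 9 ≡ 9 (mod 187)
3^4 ≡ 9^2 = 81 ≡ 81 (mod 187)
3^8 ≡ 81^2 = 6561 ≡ 16 (mod 187)
3^16 ≡ 16^2 = 256 ≡ 69 (mod 187)
3^32 ≡ 69^2 = 4761 ≡ 86 (mod 187)
3^64 ≡ 86^2 = 7396 ≡ 103 (mod 187)
93 = 64 + 16 + 8 + 4 + 1 in binary powers of 2.
So 3^93 ≡ 103 · 69 · 16 · 81 · 3 ≡ 148 (mod 187).
Squaring chain: 148; never reaches −1, so base 3 is a Miller–Rabin witness that 187 is composite.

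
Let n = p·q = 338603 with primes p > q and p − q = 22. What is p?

593

Since p = q + 22, we have 338603 = q(q + 22), so q² + 22q − 338603 = 0.
Discriminant: 22² + 4·338603 = 484 + 1354412 = 1354896; √1354896 = 1164.
q = (−22 + 1164)/2 = 571, and p = q + 22 = 593.
Check: 571 · 593 = 338603.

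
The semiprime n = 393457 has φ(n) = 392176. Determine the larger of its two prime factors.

φ(n) = (p−1)(q−1) = n − (p+q) + 1, so p + q = 393457 − 392176 + 1 = 1282.
p and q are the roots of t² − 1282t + 393457 = 0.
Discriminant: 1282² − 4·393457 = 1643524 − 1573828 = 69696; √69696 = 264.
q = (1282 − 264)/2 = 509, p = (1282 + 264)/2 = 773.
Check: 509 · 773 = 393457.

773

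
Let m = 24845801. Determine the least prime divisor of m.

24845801 is odd.
Digit sum 32, not divisible by 3.
Ends in 1: not divisible by 5.
7: 24845801 = 7·3549400 + 1
11: 24845801 = 11·2258709 + 2
13: 24845801 = 13·1911215 + 6
17: 24845801 = 17·1461517 + 12
19: 24845801 = 19·1307673 + 14
23: 24845801 = 23·1080252 + 5
29: 24845801 = 29·856751 + 22
31: 24845801 = 31·801477 + 14
37: 24845801 = 37·671508 + 5
41: 24845801 = 41·605995 + 6
43: 24845801 = 43·577809 + 14
47: 24845801 = 47·528634 + 3
53: 24845801 = 53·468788 + 37
59: 24845801 = 59·421115 + 16
61: 24845801 = 61·407308 + 13
67: 24845801 = 67·370832 + 57
71: 24845801 = 71·349940 + 61
73: 24845801 = 73·340353 + 32
79: 24845801 = 79·314503 + 64
83: 24845801 = 83·299347

83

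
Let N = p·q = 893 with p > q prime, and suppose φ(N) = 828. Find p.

φ(n) = (p−1)(q−1) = n − (p+q) + 1, so p + q = 893 − 828 + 1 = 66.
p and q are the roots of t² − 66t + 893 = 0.
Discriminant: 66² − 4·893 = 4356 − 3572 = 784; √784 = 28.
q = (66 − 28)/2 = 19, p = (66 + 28)/2 = 47.
Check: 19 · 47 = 893.

47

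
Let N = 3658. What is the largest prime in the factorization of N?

59

3658 = 2 · 1829
1829 = 31 · 59
59 is prime.
So 3658 = 2 · 31 · 59; the largest prime factor is 59.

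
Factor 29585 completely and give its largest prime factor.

97

29585 = 5 · 5917
5917 = 61 · 97
97 is prime.
So 29585 = 5 · 61 · 97; the largest prime factor is 97.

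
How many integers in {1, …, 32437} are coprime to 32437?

32076

Factor: 32437 = 163 · 199.
φ(32437) = (163−1) · (199−1) = 162 · 198 = 32076.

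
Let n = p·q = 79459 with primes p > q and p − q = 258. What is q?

181

Since p = q + 258, we have 79459 = q(q + 258), so q² + 258q − 79459 = 0.
Discriminant: 258² + 4·79459 = 66564 + 317836 = 384400; √384400 = 620.
q = (−258 + 620)/2 = 181, and p = q + 258 = 439.
Check: 181 · 439 = 79459.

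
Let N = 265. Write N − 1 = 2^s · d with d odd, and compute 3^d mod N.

198

265 − 1 = 264 = 2^3 · 33, so d = 33.
3^1 ≡ 3 (mod 265)
3^2 ≡ 3^2 = 9 ≡ 9 (mod 265)
3^4 ≡ 9^2 = 81 ≡ 81 (mod 265)
3^8 ≡ 81^2 = 6561 ≡ 201 (mod 265)
3^16 ≡ 201^2 = 40401 ≡ 121 (mod 265)
3^32 ≡ 121^2 = 14641 ≡ 66 (mod 265)
33 = 32 + 1 in binary powers of 2.
So 3^33 ≡ 66 · 3 ≡ 198 (mod 265).
Squaring chain: 198 → 249 → 256; never reaches −1, so base 3 is a Miller–Rabin witness that 265 is composite.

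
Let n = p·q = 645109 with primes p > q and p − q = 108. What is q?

Since p = q + 108, we have 645109 = q(q + 108), so q² + 108q − 645109 = 0.
Discriminant: 108² + 4·645109 = 11664 + 2580436 = 2592100; √2592100 = 1610.
q = (−108 + 1610)/2 = 751, and p = q + 108 = 859.
Check: 751 · 859 = 645109.

751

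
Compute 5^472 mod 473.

454

5^1 ≡ 5 (mod 473)
5^2 ≡ 5^2 = 25 ≡ 25 (mod 473)
5^4 ≡ 25^2 = 625 ≡ 152 (mod 473)
5^8 ≡ 152^2 = 23104 ≡ 400 (mod 473)
5^16 ≡ 400^2 = 160000 ≡ 126 (mod 473)
5^32 ≡ 126^2 = 15876 ≡ 267 (mod 473)
5^64 ≡ 267^2 = 71289 ≡ 339 (mod 473)
5^128 ≡ 339^2 = 114921 ≡ 455 (mod 473)
5^256 ≡ 455^2 = 207025 ≡ 324 (mod 473)
472 = 256 + 128 + 64 + 16 + 8 in binary powers of 2.
So 5^472 ≡ 324 · 455 · 339 · 126 · 400 ≡ 454 (mod 473).
Since 454 ≠ 1, base 5 is a Fermat witness: 473 is composite.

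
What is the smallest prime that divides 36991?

36991 is odd.
Digit sum 28, not divisible by 3.
Ends in 1: not divisible by 5.
7: 36991 = 7·5284 + 3
11: 36991 = 11·3362 + 9
13: 36991 = 13·2845 + 6
17: 36991 = 17·2175 + 16
19: 36991 = 19·1946 + 17
23: 36991 = 23·1608 + 7
29: 36991 = 29·1275 + 16
31: 36991 = 31·1193 + 8
37: 36991 = 37·999 + 28
41: 36991 = 41·902 + 9
43: 36991 = 43·860 + 11
47: 36991 = 47·787 + 2
53: 36991 = 53·697 + 50
59: 36991 = 59·626 + 57
61: 36991 = 61·606 + 25
67: 36991 = 67·552 + 7
71: 36991 = 71·521

71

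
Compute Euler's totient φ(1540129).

1496880

Factor: 1540129 = 67 · 127 · 181.
φ(1540129) = (67−1) · (127−1) · (181−1) = 66 · 126 · 180 = 1496880.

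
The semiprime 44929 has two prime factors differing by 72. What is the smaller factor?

179

Since p = q + 72, we have 44929 = q(q + 72), so q² + 72q − 44929 = 0.
Discriminant: 72² + 4·44929 = 5184 + 179716 = 184900; √184900 = 430.
q = (−72 + 430)/2 = 179, and p = q + 72 = 251.
Check: 179 · 251 = 44929.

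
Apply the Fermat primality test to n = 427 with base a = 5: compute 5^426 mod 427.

253

5^1 ≡ 5 (mod 427)
5^2 ≡ 5^2 = 25 ≡ 25 (mod 427)
5^4 ≡ 25^2 = 625 ≡ 198 (mod 427)
5^8 ≡ 198^2 = 39204 ≡ 347 (mod 427)
5^16 ≡ 347^2 = 120409 ≡ 422 (mod 427)
5^32 ≡ 422^2 = 178084 ≡ 25 (mod 427)
5^64 ≡ 25^2 = 625 ≡ 198 (mod 427)
5^128 ≡ 198^2 = 39204 ≡ 347 (mod 427)
5^256 ≡ 347^2 = 120409 ≡ 422 (mod 427)
426 = 256 + 128 + 32 + 8 + 2 in binary powers of 2.
So 5^426 ≡ 422 · 347 · 25 · 347 · 25 ≡ 253 (mod 427).
Since 253 ≠ 1, base 5 is a Fermat witness: 427 is composite.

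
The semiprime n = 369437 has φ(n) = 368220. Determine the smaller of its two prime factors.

571

φ(n) = (p−1)(q−1) = n − (p+q) + 1, so p + q = 369437 − 368220 + 1 = 1218.
p and q are the roots of t² − 1218t + 369437 = 0.
Discriminant: 1218² − 4·369437 = 1483524 − 1477748 = 5776; √5776 = 76.
q = (1218 − 76)/2 = 571, p = (1218 + 76)/2 = 647.
Check: 571 · 647 = 369437.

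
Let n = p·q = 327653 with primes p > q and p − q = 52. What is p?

Since p = q + 52, we have 327653 = q(q + 52), so q² + 52q − 327653 = 0.
Discriminant: 52² + 4·327653 = 2704 + 1310612 = 1313316; √1313316 = 1146.
q = (−52 + 1146)/2 = 547, and p = q + 52 = 599.
Check: 547 · 599 = 327653.

599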